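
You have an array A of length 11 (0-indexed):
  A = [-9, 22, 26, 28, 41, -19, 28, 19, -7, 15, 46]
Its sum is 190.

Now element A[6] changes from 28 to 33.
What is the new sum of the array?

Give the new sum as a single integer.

Old value at index 6: 28
New value at index 6: 33
Delta = 33 - 28 = 5
New sum = old_sum + delta = 190 + (5) = 195

Answer: 195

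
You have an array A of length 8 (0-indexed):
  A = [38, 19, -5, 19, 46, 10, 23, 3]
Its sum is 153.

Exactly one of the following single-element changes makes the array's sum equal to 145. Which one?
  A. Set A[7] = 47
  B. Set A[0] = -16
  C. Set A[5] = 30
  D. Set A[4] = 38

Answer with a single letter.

Option A: A[7] 3->47, delta=44, new_sum=153+(44)=197
Option B: A[0] 38->-16, delta=-54, new_sum=153+(-54)=99
Option C: A[5] 10->30, delta=20, new_sum=153+(20)=173
Option D: A[4] 46->38, delta=-8, new_sum=153+(-8)=145 <-- matches target

Answer: D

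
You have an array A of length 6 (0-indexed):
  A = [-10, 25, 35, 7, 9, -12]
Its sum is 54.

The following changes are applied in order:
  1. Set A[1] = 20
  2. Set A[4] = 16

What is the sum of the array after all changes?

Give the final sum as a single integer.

Initial sum: 54
Change 1: A[1] 25 -> 20, delta = -5, sum = 49
Change 2: A[4] 9 -> 16, delta = 7, sum = 56

Answer: 56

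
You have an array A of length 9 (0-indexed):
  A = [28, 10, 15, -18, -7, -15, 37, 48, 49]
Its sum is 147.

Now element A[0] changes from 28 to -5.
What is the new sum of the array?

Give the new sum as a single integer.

Answer: 114

Derivation:
Old value at index 0: 28
New value at index 0: -5
Delta = -5 - 28 = -33
New sum = old_sum + delta = 147 + (-33) = 114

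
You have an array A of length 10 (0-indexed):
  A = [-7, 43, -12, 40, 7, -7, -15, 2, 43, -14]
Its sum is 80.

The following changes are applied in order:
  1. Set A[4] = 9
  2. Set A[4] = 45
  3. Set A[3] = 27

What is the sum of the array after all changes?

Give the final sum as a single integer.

Initial sum: 80
Change 1: A[4] 7 -> 9, delta = 2, sum = 82
Change 2: A[4] 9 -> 45, delta = 36, sum = 118
Change 3: A[3] 40 -> 27, delta = -13, sum = 105

Answer: 105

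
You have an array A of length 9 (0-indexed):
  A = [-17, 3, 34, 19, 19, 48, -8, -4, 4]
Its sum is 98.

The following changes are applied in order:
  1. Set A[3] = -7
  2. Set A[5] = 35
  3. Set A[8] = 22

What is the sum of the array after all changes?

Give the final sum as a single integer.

Answer: 77

Derivation:
Initial sum: 98
Change 1: A[3] 19 -> -7, delta = -26, sum = 72
Change 2: A[5] 48 -> 35, delta = -13, sum = 59
Change 3: A[8] 4 -> 22, delta = 18, sum = 77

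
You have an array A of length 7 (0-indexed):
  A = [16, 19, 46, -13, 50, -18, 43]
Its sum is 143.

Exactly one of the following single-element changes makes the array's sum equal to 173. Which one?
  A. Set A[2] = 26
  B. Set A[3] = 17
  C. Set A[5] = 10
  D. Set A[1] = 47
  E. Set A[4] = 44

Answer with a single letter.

Answer: B

Derivation:
Option A: A[2] 46->26, delta=-20, new_sum=143+(-20)=123
Option B: A[3] -13->17, delta=30, new_sum=143+(30)=173 <-- matches target
Option C: A[5] -18->10, delta=28, new_sum=143+(28)=171
Option D: A[1] 19->47, delta=28, new_sum=143+(28)=171
Option E: A[4] 50->44, delta=-6, new_sum=143+(-6)=137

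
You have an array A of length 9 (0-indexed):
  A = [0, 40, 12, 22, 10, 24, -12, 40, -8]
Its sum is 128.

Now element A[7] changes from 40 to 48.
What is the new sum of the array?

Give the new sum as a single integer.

Old value at index 7: 40
New value at index 7: 48
Delta = 48 - 40 = 8
New sum = old_sum + delta = 128 + (8) = 136

Answer: 136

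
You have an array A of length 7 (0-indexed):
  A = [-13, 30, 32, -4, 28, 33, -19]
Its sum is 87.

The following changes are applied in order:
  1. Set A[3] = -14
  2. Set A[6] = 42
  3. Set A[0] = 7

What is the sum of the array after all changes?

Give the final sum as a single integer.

Answer: 158

Derivation:
Initial sum: 87
Change 1: A[3] -4 -> -14, delta = -10, sum = 77
Change 2: A[6] -19 -> 42, delta = 61, sum = 138
Change 3: A[0] -13 -> 7, delta = 20, sum = 158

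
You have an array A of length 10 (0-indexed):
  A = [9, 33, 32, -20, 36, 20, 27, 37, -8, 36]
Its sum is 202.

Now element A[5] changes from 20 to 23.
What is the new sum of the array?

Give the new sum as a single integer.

Old value at index 5: 20
New value at index 5: 23
Delta = 23 - 20 = 3
New sum = old_sum + delta = 202 + (3) = 205

Answer: 205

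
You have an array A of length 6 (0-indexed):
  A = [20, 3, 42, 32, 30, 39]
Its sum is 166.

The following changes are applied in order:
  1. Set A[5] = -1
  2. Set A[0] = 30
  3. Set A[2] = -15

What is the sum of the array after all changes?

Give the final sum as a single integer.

Answer: 79

Derivation:
Initial sum: 166
Change 1: A[5] 39 -> -1, delta = -40, sum = 126
Change 2: A[0] 20 -> 30, delta = 10, sum = 136
Change 3: A[2] 42 -> -15, delta = -57, sum = 79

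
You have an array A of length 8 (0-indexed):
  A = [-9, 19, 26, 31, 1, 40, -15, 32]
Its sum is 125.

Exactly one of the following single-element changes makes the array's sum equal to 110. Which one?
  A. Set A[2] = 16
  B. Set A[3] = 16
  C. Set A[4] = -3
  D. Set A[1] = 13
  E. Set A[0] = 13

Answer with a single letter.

Answer: B

Derivation:
Option A: A[2] 26->16, delta=-10, new_sum=125+(-10)=115
Option B: A[3] 31->16, delta=-15, new_sum=125+(-15)=110 <-- matches target
Option C: A[4] 1->-3, delta=-4, new_sum=125+(-4)=121
Option D: A[1] 19->13, delta=-6, new_sum=125+(-6)=119
Option E: A[0] -9->13, delta=22, new_sum=125+(22)=147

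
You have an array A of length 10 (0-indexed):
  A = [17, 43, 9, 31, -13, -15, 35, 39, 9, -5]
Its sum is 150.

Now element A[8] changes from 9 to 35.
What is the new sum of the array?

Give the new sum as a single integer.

Old value at index 8: 9
New value at index 8: 35
Delta = 35 - 9 = 26
New sum = old_sum + delta = 150 + (26) = 176

Answer: 176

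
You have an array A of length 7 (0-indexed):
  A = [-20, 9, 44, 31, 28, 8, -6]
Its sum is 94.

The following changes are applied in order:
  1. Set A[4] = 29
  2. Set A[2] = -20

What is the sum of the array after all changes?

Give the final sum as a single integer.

Answer: 31

Derivation:
Initial sum: 94
Change 1: A[4] 28 -> 29, delta = 1, sum = 95
Change 2: A[2] 44 -> -20, delta = -64, sum = 31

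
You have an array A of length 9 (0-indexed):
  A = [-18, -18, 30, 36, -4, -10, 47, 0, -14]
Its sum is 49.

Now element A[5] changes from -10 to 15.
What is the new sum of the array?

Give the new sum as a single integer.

Old value at index 5: -10
New value at index 5: 15
Delta = 15 - -10 = 25
New sum = old_sum + delta = 49 + (25) = 74

Answer: 74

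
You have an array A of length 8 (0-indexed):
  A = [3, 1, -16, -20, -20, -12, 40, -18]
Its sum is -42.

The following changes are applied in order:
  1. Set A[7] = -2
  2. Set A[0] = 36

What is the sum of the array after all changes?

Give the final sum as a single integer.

Answer: 7

Derivation:
Initial sum: -42
Change 1: A[7] -18 -> -2, delta = 16, sum = -26
Change 2: A[0] 3 -> 36, delta = 33, sum = 7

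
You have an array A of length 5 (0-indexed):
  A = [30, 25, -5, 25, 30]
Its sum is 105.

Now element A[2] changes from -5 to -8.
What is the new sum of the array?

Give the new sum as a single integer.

Old value at index 2: -5
New value at index 2: -8
Delta = -8 - -5 = -3
New sum = old_sum + delta = 105 + (-3) = 102

Answer: 102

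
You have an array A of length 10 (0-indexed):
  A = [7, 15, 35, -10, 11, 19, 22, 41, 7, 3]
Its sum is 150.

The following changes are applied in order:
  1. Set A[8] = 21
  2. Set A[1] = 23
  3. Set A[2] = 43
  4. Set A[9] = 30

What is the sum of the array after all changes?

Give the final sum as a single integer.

Initial sum: 150
Change 1: A[8] 7 -> 21, delta = 14, sum = 164
Change 2: A[1] 15 -> 23, delta = 8, sum = 172
Change 3: A[2] 35 -> 43, delta = 8, sum = 180
Change 4: A[9] 3 -> 30, delta = 27, sum = 207

Answer: 207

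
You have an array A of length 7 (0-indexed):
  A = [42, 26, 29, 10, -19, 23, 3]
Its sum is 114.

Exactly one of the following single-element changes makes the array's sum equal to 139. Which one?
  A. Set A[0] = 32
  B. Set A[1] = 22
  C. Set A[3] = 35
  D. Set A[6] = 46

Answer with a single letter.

Answer: C

Derivation:
Option A: A[0] 42->32, delta=-10, new_sum=114+(-10)=104
Option B: A[1] 26->22, delta=-4, new_sum=114+(-4)=110
Option C: A[3] 10->35, delta=25, new_sum=114+(25)=139 <-- matches target
Option D: A[6] 3->46, delta=43, new_sum=114+(43)=157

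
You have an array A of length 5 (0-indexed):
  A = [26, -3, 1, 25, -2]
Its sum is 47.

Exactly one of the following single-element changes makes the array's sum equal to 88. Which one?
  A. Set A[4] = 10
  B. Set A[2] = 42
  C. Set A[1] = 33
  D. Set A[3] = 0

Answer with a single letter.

Answer: B

Derivation:
Option A: A[4] -2->10, delta=12, new_sum=47+(12)=59
Option B: A[2] 1->42, delta=41, new_sum=47+(41)=88 <-- matches target
Option C: A[1] -3->33, delta=36, new_sum=47+(36)=83
Option D: A[3] 25->0, delta=-25, new_sum=47+(-25)=22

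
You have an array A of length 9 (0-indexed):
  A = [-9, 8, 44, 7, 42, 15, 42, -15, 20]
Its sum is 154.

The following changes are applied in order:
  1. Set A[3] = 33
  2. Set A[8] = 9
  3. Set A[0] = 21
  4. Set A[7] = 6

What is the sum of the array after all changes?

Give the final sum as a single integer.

Answer: 220

Derivation:
Initial sum: 154
Change 1: A[3] 7 -> 33, delta = 26, sum = 180
Change 2: A[8] 20 -> 9, delta = -11, sum = 169
Change 3: A[0] -9 -> 21, delta = 30, sum = 199
Change 4: A[7] -15 -> 6, delta = 21, sum = 220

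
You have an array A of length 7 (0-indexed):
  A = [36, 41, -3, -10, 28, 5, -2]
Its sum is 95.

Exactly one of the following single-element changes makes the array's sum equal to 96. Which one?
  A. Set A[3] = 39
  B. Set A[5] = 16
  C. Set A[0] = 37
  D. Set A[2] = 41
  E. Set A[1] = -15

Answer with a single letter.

Answer: C

Derivation:
Option A: A[3] -10->39, delta=49, new_sum=95+(49)=144
Option B: A[5] 5->16, delta=11, new_sum=95+(11)=106
Option C: A[0] 36->37, delta=1, new_sum=95+(1)=96 <-- matches target
Option D: A[2] -3->41, delta=44, new_sum=95+(44)=139
Option E: A[1] 41->-15, delta=-56, new_sum=95+(-56)=39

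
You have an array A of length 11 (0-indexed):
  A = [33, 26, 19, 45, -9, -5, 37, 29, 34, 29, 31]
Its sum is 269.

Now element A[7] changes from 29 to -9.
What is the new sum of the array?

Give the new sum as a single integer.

Answer: 231

Derivation:
Old value at index 7: 29
New value at index 7: -9
Delta = -9 - 29 = -38
New sum = old_sum + delta = 269 + (-38) = 231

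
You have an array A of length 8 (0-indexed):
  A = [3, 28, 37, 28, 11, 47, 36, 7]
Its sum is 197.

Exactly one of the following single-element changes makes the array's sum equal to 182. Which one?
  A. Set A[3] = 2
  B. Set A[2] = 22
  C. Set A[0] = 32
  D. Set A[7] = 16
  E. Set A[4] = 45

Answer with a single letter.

Answer: B

Derivation:
Option A: A[3] 28->2, delta=-26, new_sum=197+(-26)=171
Option B: A[2] 37->22, delta=-15, new_sum=197+(-15)=182 <-- matches target
Option C: A[0] 3->32, delta=29, new_sum=197+(29)=226
Option D: A[7] 7->16, delta=9, new_sum=197+(9)=206
Option E: A[4] 11->45, delta=34, new_sum=197+(34)=231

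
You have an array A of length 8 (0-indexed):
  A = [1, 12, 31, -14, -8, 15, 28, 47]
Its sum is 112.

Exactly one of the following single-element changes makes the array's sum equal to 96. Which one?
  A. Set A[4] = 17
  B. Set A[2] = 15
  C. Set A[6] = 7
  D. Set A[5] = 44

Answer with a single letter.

Option A: A[4] -8->17, delta=25, new_sum=112+(25)=137
Option B: A[2] 31->15, delta=-16, new_sum=112+(-16)=96 <-- matches target
Option C: A[6] 28->7, delta=-21, new_sum=112+(-21)=91
Option D: A[5] 15->44, delta=29, new_sum=112+(29)=141

Answer: B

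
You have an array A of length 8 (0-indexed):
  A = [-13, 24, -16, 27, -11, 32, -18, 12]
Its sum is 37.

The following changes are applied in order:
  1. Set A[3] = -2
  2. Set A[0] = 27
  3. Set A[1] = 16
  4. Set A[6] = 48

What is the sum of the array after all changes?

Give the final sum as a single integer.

Answer: 106

Derivation:
Initial sum: 37
Change 1: A[3] 27 -> -2, delta = -29, sum = 8
Change 2: A[0] -13 -> 27, delta = 40, sum = 48
Change 3: A[1] 24 -> 16, delta = -8, sum = 40
Change 4: A[6] -18 -> 48, delta = 66, sum = 106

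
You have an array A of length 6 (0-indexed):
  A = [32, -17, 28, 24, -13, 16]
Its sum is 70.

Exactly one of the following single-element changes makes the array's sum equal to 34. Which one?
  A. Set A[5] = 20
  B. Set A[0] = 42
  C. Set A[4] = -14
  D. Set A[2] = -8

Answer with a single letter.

Option A: A[5] 16->20, delta=4, new_sum=70+(4)=74
Option B: A[0] 32->42, delta=10, new_sum=70+(10)=80
Option C: A[4] -13->-14, delta=-1, new_sum=70+(-1)=69
Option D: A[2] 28->-8, delta=-36, new_sum=70+(-36)=34 <-- matches target

Answer: D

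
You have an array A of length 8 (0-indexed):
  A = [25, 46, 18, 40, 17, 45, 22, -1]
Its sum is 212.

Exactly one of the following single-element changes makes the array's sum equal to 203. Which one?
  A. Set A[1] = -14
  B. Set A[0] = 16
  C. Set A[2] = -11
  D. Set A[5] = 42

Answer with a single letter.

Answer: B

Derivation:
Option A: A[1] 46->-14, delta=-60, new_sum=212+(-60)=152
Option B: A[0] 25->16, delta=-9, new_sum=212+(-9)=203 <-- matches target
Option C: A[2] 18->-11, delta=-29, new_sum=212+(-29)=183
Option D: A[5] 45->42, delta=-3, new_sum=212+(-3)=209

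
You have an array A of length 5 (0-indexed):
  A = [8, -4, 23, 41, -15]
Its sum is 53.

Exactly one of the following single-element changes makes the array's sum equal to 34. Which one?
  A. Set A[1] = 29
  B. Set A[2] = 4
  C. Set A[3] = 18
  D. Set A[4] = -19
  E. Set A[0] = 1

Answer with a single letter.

Option A: A[1] -4->29, delta=33, new_sum=53+(33)=86
Option B: A[2] 23->4, delta=-19, new_sum=53+(-19)=34 <-- matches target
Option C: A[3] 41->18, delta=-23, new_sum=53+(-23)=30
Option D: A[4] -15->-19, delta=-4, new_sum=53+(-4)=49
Option E: A[0] 8->1, delta=-7, new_sum=53+(-7)=46

Answer: B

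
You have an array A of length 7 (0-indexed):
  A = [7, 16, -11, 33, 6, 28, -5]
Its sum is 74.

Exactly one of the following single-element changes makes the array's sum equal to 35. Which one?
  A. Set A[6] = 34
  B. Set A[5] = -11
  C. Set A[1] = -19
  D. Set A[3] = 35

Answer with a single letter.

Option A: A[6] -5->34, delta=39, new_sum=74+(39)=113
Option B: A[5] 28->-11, delta=-39, new_sum=74+(-39)=35 <-- matches target
Option C: A[1] 16->-19, delta=-35, new_sum=74+(-35)=39
Option D: A[3] 33->35, delta=2, new_sum=74+(2)=76

Answer: B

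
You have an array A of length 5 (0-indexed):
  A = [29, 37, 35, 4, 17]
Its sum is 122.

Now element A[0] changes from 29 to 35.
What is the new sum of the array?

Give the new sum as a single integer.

Old value at index 0: 29
New value at index 0: 35
Delta = 35 - 29 = 6
New sum = old_sum + delta = 122 + (6) = 128

Answer: 128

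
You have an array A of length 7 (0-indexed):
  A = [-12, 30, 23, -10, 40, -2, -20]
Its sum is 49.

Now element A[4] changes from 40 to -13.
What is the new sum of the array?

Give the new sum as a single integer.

Old value at index 4: 40
New value at index 4: -13
Delta = -13 - 40 = -53
New sum = old_sum + delta = 49 + (-53) = -4

Answer: -4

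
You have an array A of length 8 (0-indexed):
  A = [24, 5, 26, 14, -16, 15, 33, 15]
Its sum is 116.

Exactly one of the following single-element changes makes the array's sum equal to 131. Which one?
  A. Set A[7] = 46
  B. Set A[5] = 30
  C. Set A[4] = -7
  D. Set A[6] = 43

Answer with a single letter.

Option A: A[7] 15->46, delta=31, new_sum=116+(31)=147
Option B: A[5] 15->30, delta=15, new_sum=116+(15)=131 <-- matches target
Option C: A[4] -16->-7, delta=9, new_sum=116+(9)=125
Option D: A[6] 33->43, delta=10, new_sum=116+(10)=126

Answer: B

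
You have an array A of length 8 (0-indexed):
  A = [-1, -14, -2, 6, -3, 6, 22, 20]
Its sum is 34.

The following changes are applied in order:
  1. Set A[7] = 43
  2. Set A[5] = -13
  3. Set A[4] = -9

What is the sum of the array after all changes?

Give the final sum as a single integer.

Initial sum: 34
Change 1: A[7] 20 -> 43, delta = 23, sum = 57
Change 2: A[5] 6 -> -13, delta = -19, sum = 38
Change 3: A[4] -3 -> -9, delta = -6, sum = 32

Answer: 32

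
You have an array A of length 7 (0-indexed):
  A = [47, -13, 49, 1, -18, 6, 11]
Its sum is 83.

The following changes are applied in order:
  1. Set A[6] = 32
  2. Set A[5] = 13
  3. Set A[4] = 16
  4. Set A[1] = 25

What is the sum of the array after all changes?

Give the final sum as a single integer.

Answer: 183

Derivation:
Initial sum: 83
Change 1: A[6] 11 -> 32, delta = 21, sum = 104
Change 2: A[5] 6 -> 13, delta = 7, sum = 111
Change 3: A[4] -18 -> 16, delta = 34, sum = 145
Change 4: A[1] -13 -> 25, delta = 38, sum = 183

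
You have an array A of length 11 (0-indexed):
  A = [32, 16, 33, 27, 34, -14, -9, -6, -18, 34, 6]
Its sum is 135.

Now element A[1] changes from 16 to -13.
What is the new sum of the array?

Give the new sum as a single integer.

Answer: 106

Derivation:
Old value at index 1: 16
New value at index 1: -13
Delta = -13 - 16 = -29
New sum = old_sum + delta = 135 + (-29) = 106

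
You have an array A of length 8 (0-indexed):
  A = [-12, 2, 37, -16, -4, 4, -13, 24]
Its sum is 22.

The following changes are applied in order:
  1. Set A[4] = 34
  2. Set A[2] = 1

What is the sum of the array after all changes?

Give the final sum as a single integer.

Initial sum: 22
Change 1: A[4] -4 -> 34, delta = 38, sum = 60
Change 2: A[2] 37 -> 1, delta = -36, sum = 24

Answer: 24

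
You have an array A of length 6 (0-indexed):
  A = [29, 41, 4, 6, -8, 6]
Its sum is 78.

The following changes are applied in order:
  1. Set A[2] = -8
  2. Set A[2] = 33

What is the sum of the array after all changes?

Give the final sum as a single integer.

Answer: 107

Derivation:
Initial sum: 78
Change 1: A[2] 4 -> -8, delta = -12, sum = 66
Change 2: A[2] -8 -> 33, delta = 41, sum = 107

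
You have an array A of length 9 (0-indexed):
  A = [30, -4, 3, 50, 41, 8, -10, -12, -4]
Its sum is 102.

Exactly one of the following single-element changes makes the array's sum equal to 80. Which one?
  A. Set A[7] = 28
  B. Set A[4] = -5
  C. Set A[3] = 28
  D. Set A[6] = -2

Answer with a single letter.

Answer: C

Derivation:
Option A: A[7] -12->28, delta=40, new_sum=102+(40)=142
Option B: A[4] 41->-5, delta=-46, new_sum=102+(-46)=56
Option C: A[3] 50->28, delta=-22, new_sum=102+(-22)=80 <-- matches target
Option D: A[6] -10->-2, delta=8, new_sum=102+(8)=110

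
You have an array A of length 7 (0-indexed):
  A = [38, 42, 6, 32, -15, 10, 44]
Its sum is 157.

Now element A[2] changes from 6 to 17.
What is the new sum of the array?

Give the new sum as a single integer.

Answer: 168

Derivation:
Old value at index 2: 6
New value at index 2: 17
Delta = 17 - 6 = 11
New sum = old_sum + delta = 157 + (11) = 168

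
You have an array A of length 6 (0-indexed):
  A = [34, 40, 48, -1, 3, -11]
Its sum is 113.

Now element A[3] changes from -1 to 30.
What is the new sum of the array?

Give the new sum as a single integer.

Old value at index 3: -1
New value at index 3: 30
Delta = 30 - -1 = 31
New sum = old_sum + delta = 113 + (31) = 144

Answer: 144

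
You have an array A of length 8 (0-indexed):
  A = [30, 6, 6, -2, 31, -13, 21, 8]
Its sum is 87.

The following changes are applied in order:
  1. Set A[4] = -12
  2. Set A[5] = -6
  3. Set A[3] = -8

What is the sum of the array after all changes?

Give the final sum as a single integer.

Answer: 45

Derivation:
Initial sum: 87
Change 1: A[4] 31 -> -12, delta = -43, sum = 44
Change 2: A[5] -13 -> -6, delta = 7, sum = 51
Change 3: A[3] -2 -> -8, delta = -6, sum = 45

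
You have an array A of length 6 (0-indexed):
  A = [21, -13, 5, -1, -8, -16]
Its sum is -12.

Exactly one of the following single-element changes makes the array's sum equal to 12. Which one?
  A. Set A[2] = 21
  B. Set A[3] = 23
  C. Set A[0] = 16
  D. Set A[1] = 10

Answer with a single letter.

Option A: A[2] 5->21, delta=16, new_sum=-12+(16)=4
Option B: A[3] -1->23, delta=24, new_sum=-12+(24)=12 <-- matches target
Option C: A[0] 21->16, delta=-5, new_sum=-12+(-5)=-17
Option D: A[1] -13->10, delta=23, new_sum=-12+(23)=11

Answer: B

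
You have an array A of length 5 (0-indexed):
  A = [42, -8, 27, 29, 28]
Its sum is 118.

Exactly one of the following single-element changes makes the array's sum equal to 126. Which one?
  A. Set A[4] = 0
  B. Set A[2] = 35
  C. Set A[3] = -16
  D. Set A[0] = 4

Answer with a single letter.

Option A: A[4] 28->0, delta=-28, new_sum=118+(-28)=90
Option B: A[2] 27->35, delta=8, new_sum=118+(8)=126 <-- matches target
Option C: A[3] 29->-16, delta=-45, new_sum=118+(-45)=73
Option D: A[0] 42->4, delta=-38, new_sum=118+(-38)=80

Answer: B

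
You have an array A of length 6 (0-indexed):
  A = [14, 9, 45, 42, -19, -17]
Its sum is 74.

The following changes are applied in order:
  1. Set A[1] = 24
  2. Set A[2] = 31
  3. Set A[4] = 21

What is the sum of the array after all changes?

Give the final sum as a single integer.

Initial sum: 74
Change 1: A[1] 9 -> 24, delta = 15, sum = 89
Change 2: A[2] 45 -> 31, delta = -14, sum = 75
Change 3: A[4] -19 -> 21, delta = 40, sum = 115

Answer: 115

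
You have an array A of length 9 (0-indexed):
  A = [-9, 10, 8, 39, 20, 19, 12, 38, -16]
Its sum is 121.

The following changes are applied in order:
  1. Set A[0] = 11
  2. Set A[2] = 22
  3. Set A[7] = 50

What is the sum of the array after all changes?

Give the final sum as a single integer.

Initial sum: 121
Change 1: A[0] -9 -> 11, delta = 20, sum = 141
Change 2: A[2] 8 -> 22, delta = 14, sum = 155
Change 3: A[7] 38 -> 50, delta = 12, sum = 167

Answer: 167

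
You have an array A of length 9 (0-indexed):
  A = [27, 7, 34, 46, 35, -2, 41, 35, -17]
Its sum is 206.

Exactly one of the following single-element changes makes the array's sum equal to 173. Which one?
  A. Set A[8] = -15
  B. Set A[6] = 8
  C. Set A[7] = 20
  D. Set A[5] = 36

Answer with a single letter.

Answer: B

Derivation:
Option A: A[8] -17->-15, delta=2, new_sum=206+(2)=208
Option B: A[6] 41->8, delta=-33, new_sum=206+(-33)=173 <-- matches target
Option C: A[7] 35->20, delta=-15, new_sum=206+(-15)=191
Option D: A[5] -2->36, delta=38, new_sum=206+(38)=244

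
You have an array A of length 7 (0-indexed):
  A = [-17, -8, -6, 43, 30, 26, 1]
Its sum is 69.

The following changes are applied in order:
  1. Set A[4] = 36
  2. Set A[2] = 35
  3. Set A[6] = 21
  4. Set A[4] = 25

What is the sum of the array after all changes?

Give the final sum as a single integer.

Initial sum: 69
Change 1: A[4] 30 -> 36, delta = 6, sum = 75
Change 2: A[2] -6 -> 35, delta = 41, sum = 116
Change 3: A[6] 1 -> 21, delta = 20, sum = 136
Change 4: A[4] 36 -> 25, delta = -11, sum = 125

Answer: 125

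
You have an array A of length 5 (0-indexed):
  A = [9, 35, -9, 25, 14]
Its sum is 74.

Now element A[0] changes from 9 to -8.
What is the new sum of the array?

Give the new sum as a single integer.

Old value at index 0: 9
New value at index 0: -8
Delta = -8 - 9 = -17
New sum = old_sum + delta = 74 + (-17) = 57

Answer: 57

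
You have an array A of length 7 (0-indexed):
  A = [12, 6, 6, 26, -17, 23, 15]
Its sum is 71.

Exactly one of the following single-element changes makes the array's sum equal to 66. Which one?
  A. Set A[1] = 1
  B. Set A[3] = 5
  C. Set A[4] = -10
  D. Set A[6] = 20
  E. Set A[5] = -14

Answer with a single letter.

Answer: A

Derivation:
Option A: A[1] 6->1, delta=-5, new_sum=71+(-5)=66 <-- matches target
Option B: A[3] 26->5, delta=-21, new_sum=71+(-21)=50
Option C: A[4] -17->-10, delta=7, new_sum=71+(7)=78
Option D: A[6] 15->20, delta=5, new_sum=71+(5)=76
Option E: A[5] 23->-14, delta=-37, new_sum=71+(-37)=34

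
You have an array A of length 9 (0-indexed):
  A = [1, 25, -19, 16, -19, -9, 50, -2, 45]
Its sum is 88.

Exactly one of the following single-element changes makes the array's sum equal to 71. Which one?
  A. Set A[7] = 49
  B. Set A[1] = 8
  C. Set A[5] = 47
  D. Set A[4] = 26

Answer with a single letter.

Option A: A[7] -2->49, delta=51, new_sum=88+(51)=139
Option B: A[1] 25->8, delta=-17, new_sum=88+(-17)=71 <-- matches target
Option C: A[5] -9->47, delta=56, new_sum=88+(56)=144
Option D: A[4] -19->26, delta=45, new_sum=88+(45)=133

Answer: B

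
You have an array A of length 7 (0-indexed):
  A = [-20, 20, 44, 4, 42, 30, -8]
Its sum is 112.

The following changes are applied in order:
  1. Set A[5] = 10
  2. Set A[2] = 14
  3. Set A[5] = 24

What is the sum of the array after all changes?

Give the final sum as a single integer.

Initial sum: 112
Change 1: A[5] 30 -> 10, delta = -20, sum = 92
Change 2: A[2] 44 -> 14, delta = -30, sum = 62
Change 3: A[5] 10 -> 24, delta = 14, sum = 76

Answer: 76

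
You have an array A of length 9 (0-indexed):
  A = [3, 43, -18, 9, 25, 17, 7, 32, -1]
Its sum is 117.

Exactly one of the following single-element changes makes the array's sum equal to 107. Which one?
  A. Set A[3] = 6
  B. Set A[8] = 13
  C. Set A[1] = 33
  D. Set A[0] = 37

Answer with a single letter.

Option A: A[3] 9->6, delta=-3, new_sum=117+(-3)=114
Option B: A[8] -1->13, delta=14, new_sum=117+(14)=131
Option C: A[1] 43->33, delta=-10, new_sum=117+(-10)=107 <-- matches target
Option D: A[0] 3->37, delta=34, new_sum=117+(34)=151

Answer: C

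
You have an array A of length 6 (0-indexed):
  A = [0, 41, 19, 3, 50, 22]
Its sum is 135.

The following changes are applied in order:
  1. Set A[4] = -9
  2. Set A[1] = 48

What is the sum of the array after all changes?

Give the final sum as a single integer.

Answer: 83

Derivation:
Initial sum: 135
Change 1: A[4] 50 -> -9, delta = -59, sum = 76
Change 2: A[1] 41 -> 48, delta = 7, sum = 83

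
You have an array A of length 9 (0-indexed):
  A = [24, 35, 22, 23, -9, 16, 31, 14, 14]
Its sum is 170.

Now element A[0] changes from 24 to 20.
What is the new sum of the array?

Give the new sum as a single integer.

Old value at index 0: 24
New value at index 0: 20
Delta = 20 - 24 = -4
New sum = old_sum + delta = 170 + (-4) = 166

Answer: 166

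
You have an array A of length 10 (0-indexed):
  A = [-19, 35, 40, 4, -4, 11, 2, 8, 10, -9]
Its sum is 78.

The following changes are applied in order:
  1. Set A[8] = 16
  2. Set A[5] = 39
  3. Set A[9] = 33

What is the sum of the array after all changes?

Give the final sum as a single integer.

Initial sum: 78
Change 1: A[8] 10 -> 16, delta = 6, sum = 84
Change 2: A[5] 11 -> 39, delta = 28, sum = 112
Change 3: A[9] -9 -> 33, delta = 42, sum = 154

Answer: 154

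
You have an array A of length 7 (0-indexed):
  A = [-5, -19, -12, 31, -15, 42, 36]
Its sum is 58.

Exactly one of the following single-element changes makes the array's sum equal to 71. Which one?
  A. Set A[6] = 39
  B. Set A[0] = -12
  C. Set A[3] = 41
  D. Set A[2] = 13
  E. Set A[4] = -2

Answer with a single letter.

Answer: E

Derivation:
Option A: A[6] 36->39, delta=3, new_sum=58+(3)=61
Option B: A[0] -5->-12, delta=-7, new_sum=58+(-7)=51
Option C: A[3] 31->41, delta=10, new_sum=58+(10)=68
Option D: A[2] -12->13, delta=25, new_sum=58+(25)=83
Option E: A[4] -15->-2, delta=13, new_sum=58+(13)=71 <-- matches target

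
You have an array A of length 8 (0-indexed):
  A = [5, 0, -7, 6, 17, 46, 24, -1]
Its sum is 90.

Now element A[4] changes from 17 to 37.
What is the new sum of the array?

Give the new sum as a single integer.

Old value at index 4: 17
New value at index 4: 37
Delta = 37 - 17 = 20
New sum = old_sum + delta = 90 + (20) = 110

Answer: 110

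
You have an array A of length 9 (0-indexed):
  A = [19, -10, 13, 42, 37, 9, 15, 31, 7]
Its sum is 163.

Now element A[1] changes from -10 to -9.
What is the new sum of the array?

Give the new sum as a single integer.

Answer: 164

Derivation:
Old value at index 1: -10
New value at index 1: -9
Delta = -9 - -10 = 1
New sum = old_sum + delta = 163 + (1) = 164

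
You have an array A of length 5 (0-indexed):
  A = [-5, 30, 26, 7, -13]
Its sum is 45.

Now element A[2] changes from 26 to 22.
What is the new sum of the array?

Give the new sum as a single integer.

Old value at index 2: 26
New value at index 2: 22
Delta = 22 - 26 = -4
New sum = old_sum + delta = 45 + (-4) = 41

Answer: 41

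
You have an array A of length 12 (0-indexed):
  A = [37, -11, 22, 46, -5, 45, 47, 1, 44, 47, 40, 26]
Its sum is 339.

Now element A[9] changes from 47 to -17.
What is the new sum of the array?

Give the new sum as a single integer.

Answer: 275

Derivation:
Old value at index 9: 47
New value at index 9: -17
Delta = -17 - 47 = -64
New sum = old_sum + delta = 339 + (-64) = 275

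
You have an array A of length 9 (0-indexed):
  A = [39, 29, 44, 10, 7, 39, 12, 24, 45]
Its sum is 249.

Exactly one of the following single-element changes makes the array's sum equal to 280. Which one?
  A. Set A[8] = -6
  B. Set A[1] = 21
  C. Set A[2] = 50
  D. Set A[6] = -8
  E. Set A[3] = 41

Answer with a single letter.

Option A: A[8] 45->-6, delta=-51, new_sum=249+(-51)=198
Option B: A[1] 29->21, delta=-8, new_sum=249+(-8)=241
Option C: A[2] 44->50, delta=6, new_sum=249+(6)=255
Option D: A[6] 12->-8, delta=-20, new_sum=249+(-20)=229
Option E: A[3] 10->41, delta=31, new_sum=249+(31)=280 <-- matches target

Answer: E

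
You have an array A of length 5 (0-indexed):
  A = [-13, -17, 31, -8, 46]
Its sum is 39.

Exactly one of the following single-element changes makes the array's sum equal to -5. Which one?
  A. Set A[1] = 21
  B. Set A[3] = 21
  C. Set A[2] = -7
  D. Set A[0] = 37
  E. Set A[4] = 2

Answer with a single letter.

Answer: E

Derivation:
Option A: A[1] -17->21, delta=38, new_sum=39+(38)=77
Option B: A[3] -8->21, delta=29, new_sum=39+(29)=68
Option C: A[2] 31->-7, delta=-38, new_sum=39+(-38)=1
Option D: A[0] -13->37, delta=50, new_sum=39+(50)=89
Option E: A[4] 46->2, delta=-44, new_sum=39+(-44)=-5 <-- matches target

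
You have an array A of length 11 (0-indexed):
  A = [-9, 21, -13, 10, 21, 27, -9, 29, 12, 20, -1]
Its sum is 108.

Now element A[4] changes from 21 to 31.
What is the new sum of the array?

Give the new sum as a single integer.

Old value at index 4: 21
New value at index 4: 31
Delta = 31 - 21 = 10
New sum = old_sum + delta = 108 + (10) = 118

Answer: 118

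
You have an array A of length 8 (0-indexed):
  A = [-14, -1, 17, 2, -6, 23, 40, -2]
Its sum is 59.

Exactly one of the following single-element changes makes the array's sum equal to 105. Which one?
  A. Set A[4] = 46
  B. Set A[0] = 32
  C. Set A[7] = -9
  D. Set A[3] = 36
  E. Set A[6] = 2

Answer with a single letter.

Answer: B

Derivation:
Option A: A[4] -6->46, delta=52, new_sum=59+(52)=111
Option B: A[0] -14->32, delta=46, new_sum=59+(46)=105 <-- matches target
Option C: A[7] -2->-9, delta=-7, new_sum=59+(-7)=52
Option D: A[3] 2->36, delta=34, new_sum=59+(34)=93
Option E: A[6] 40->2, delta=-38, new_sum=59+(-38)=21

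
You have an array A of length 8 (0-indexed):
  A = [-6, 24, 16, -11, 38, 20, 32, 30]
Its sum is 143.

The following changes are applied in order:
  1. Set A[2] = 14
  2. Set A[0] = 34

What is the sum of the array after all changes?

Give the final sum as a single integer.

Initial sum: 143
Change 1: A[2] 16 -> 14, delta = -2, sum = 141
Change 2: A[0] -6 -> 34, delta = 40, sum = 181

Answer: 181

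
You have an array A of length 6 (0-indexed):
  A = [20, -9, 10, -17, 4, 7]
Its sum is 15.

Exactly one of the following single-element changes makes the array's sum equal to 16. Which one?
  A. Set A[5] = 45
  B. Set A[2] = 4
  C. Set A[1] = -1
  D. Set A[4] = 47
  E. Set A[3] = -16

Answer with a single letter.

Answer: E

Derivation:
Option A: A[5] 7->45, delta=38, new_sum=15+(38)=53
Option B: A[2] 10->4, delta=-6, new_sum=15+(-6)=9
Option C: A[1] -9->-1, delta=8, new_sum=15+(8)=23
Option D: A[4] 4->47, delta=43, new_sum=15+(43)=58
Option E: A[3] -17->-16, delta=1, new_sum=15+(1)=16 <-- matches target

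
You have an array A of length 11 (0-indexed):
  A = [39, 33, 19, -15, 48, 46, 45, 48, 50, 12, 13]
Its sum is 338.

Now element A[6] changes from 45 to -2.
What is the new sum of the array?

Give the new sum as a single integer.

Old value at index 6: 45
New value at index 6: -2
Delta = -2 - 45 = -47
New sum = old_sum + delta = 338 + (-47) = 291

Answer: 291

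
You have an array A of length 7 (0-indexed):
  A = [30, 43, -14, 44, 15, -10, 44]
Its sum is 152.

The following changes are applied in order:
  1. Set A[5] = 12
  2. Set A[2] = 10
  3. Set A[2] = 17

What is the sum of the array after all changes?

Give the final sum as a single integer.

Answer: 205

Derivation:
Initial sum: 152
Change 1: A[5] -10 -> 12, delta = 22, sum = 174
Change 2: A[2] -14 -> 10, delta = 24, sum = 198
Change 3: A[2] 10 -> 17, delta = 7, sum = 205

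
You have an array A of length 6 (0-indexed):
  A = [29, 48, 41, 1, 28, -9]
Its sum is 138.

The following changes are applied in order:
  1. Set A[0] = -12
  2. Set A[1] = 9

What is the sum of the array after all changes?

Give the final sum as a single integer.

Answer: 58

Derivation:
Initial sum: 138
Change 1: A[0] 29 -> -12, delta = -41, sum = 97
Change 2: A[1] 48 -> 9, delta = -39, sum = 58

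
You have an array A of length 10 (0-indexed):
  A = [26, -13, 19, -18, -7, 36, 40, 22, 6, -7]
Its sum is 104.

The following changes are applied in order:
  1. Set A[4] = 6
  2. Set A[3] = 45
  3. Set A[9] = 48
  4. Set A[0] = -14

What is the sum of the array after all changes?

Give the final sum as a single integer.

Answer: 195

Derivation:
Initial sum: 104
Change 1: A[4] -7 -> 6, delta = 13, sum = 117
Change 2: A[3] -18 -> 45, delta = 63, sum = 180
Change 3: A[9] -7 -> 48, delta = 55, sum = 235
Change 4: A[0] 26 -> -14, delta = -40, sum = 195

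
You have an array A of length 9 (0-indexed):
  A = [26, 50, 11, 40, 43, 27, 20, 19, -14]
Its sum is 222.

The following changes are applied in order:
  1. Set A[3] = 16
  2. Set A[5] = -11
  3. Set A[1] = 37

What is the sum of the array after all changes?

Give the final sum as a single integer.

Initial sum: 222
Change 1: A[3] 40 -> 16, delta = -24, sum = 198
Change 2: A[5] 27 -> -11, delta = -38, sum = 160
Change 3: A[1] 50 -> 37, delta = -13, sum = 147

Answer: 147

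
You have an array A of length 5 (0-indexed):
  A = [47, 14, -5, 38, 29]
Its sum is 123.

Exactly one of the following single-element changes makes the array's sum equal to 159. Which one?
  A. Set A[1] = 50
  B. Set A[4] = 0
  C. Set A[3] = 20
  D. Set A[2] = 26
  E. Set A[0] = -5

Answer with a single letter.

Option A: A[1] 14->50, delta=36, new_sum=123+(36)=159 <-- matches target
Option B: A[4] 29->0, delta=-29, new_sum=123+(-29)=94
Option C: A[3] 38->20, delta=-18, new_sum=123+(-18)=105
Option D: A[2] -5->26, delta=31, new_sum=123+(31)=154
Option E: A[0] 47->-5, delta=-52, new_sum=123+(-52)=71

Answer: A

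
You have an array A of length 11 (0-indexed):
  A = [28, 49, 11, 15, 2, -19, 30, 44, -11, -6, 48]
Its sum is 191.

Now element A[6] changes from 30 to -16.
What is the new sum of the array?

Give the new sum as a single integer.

Answer: 145

Derivation:
Old value at index 6: 30
New value at index 6: -16
Delta = -16 - 30 = -46
New sum = old_sum + delta = 191 + (-46) = 145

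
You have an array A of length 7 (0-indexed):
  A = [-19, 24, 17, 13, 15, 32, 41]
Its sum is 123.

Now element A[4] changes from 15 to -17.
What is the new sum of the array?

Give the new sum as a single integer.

Answer: 91

Derivation:
Old value at index 4: 15
New value at index 4: -17
Delta = -17 - 15 = -32
New sum = old_sum + delta = 123 + (-32) = 91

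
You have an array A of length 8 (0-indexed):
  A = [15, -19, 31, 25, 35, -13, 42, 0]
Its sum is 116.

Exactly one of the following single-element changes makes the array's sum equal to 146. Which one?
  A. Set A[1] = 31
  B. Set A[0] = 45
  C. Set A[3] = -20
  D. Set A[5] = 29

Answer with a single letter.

Answer: B

Derivation:
Option A: A[1] -19->31, delta=50, new_sum=116+(50)=166
Option B: A[0] 15->45, delta=30, new_sum=116+(30)=146 <-- matches target
Option C: A[3] 25->-20, delta=-45, new_sum=116+(-45)=71
Option D: A[5] -13->29, delta=42, new_sum=116+(42)=158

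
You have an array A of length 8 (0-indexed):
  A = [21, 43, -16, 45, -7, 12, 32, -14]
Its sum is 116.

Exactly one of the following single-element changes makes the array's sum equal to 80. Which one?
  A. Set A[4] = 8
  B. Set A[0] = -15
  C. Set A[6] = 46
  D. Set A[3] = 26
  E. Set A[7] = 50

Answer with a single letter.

Answer: B

Derivation:
Option A: A[4] -7->8, delta=15, new_sum=116+(15)=131
Option B: A[0] 21->-15, delta=-36, new_sum=116+(-36)=80 <-- matches target
Option C: A[6] 32->46, delta=14, new_sum=116+(14)=130
Option D: A[3] 45->26, delta=-19, new_sum=116+(-19)=97
Option E: A[7] -14->50, delta=64, new_sum=116+(64)=180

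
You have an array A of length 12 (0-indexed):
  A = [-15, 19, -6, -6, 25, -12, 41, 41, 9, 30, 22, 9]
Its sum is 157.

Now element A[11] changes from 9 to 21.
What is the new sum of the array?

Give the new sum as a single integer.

Answer: 169

Derivation:
Old value at index 11: 9
New value at index 11: 21
Delta = 21 - 9 = 12
New sum = old_sum + delta = 157 + (12) = 169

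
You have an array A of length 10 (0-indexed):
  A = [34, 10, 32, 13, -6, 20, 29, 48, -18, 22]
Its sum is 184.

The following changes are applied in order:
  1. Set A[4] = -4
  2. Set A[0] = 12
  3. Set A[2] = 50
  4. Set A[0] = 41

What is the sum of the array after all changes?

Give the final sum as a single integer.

Answer: 211

Derivation:
Initial sum: 184
Change 1: A[4] -6 -> -4, delta = 2, sum = 186
Change 2: A[0] 34 -> 12, delta = -22, sum = 164
Change 3: A[2] 32 -> 50, delta = 18, sum = 182
Change 4: A[0] 12 -> 41, delta = 29, sum = 211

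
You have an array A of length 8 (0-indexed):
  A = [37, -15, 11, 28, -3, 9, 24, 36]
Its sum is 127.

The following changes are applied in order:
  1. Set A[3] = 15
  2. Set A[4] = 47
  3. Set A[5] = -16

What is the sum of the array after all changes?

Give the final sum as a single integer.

Answer: 139

Derivation:
Initial sum: 127
Change 1: A[3] 28 -> 15, delta = -13, sum = 114
Change 2: A[4] -3 -> 47, delta = 50, sum = 164
Change 3: A[5] 9 -> -16, delta = -25, sum = 139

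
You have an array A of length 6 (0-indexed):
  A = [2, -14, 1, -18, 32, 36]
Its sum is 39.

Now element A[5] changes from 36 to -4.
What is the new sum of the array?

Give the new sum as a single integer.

Answer: -1

Derivation:
Old value at index 5: 36
New value at index 5: -4
Delta = -4 - 36 = -40
New sum = old_sum + delta = 39 + (-40) = -1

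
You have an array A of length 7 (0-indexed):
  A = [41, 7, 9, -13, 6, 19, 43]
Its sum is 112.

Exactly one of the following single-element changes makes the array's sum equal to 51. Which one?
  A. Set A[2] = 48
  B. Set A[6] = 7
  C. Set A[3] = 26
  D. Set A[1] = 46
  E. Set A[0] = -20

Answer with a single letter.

Option A: A[2] 9->48, delta=39, new_sum=112+(39)=151
Option B: A[6] 43->7, delta=-36, new_sum=112+(-36)=76
Option C: A[3] -13->26, delta=39, new_sum=112+(39)=151
Option D: A[1] 7->46, delta=39, new_sum=112+(39)=151
Option E: A[0] 41->-20, delta=-61, new_sum=112+(-61)=51 <-- matches target

Answer: E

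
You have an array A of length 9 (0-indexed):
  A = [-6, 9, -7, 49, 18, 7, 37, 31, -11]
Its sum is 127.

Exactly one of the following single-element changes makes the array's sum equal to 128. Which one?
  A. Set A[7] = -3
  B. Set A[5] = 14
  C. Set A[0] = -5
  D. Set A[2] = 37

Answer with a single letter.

Answer: C

Derivation:
Option A: A[7] 31->-3, delta=-34, new_sum=127+(-34)=93
Option B: A[5] 7->14, delta=7, new_sum=127+(7)=134
Option C: A[0] -6->-5, delta=1, new_sum=127+(1)=128 <-- matches target
Option D: A[2] -7->37, delta=44, new_sum=127+(44)=171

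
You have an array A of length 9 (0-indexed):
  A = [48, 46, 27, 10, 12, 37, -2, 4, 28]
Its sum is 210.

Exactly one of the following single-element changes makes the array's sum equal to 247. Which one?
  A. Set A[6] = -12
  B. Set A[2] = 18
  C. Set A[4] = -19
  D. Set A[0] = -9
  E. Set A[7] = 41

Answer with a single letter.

Answer: E

Derivation:
Option A: A[6] -2->-12, delta=-10, new_sum=210+(-10)=200
Option B: A[2] 27->18, delta=-9, new_sum=210+(-9)=201
Option C: A[4] 12->-19, delta=-31, new_sum=210+(-31)=179
Option D: A[0] 48->-9, delta=-57, new_sum=210+(-57)=153
Option E: A[7] 4->41, delta=37, new_sum=210+(37)=247 <-- matches target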